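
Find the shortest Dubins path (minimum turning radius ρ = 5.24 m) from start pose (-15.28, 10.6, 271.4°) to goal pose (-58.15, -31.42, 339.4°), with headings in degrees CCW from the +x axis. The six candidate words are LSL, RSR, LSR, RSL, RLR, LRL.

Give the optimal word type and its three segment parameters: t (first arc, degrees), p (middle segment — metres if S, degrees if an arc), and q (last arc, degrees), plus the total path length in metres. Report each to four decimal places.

RSL: t = 57.2052°, p = 50.3883 m, q = 125.2052°, L = 67.0707 m

Let ψ = atan2(Δy, Δx) = atan2(-42.02, -42.87) = -135.5737° be the start→goal bearing.
Normalize: d = |goal − start| / ρ = 60.029304/5.24 = 11.455974, α = (θ_start − ψ) mod 360° = 46.9737° = 0.819845 rad, β = (θ_goal − ψ) mod 360° = 114.9737° = 2.006669 rad.
Common terms: sin α = 0.731040, cos α = 0.682334, sin β = 0.906502, cos β = -0.422202, cos(α−β) = 0.374607, d² = 131.239340. Work in radians in the unit-radius frame; every candidate has L = ρ·(t + p + q).
LSL: p² = 2 + d² − 2cos(α−β) + 2d(sin α − sin β) = 128.469963; p = √p² = 11.334459; φ = atan2(cos β − cos α, d + sin α − sin β) = -0.097604 rad; t = (φ − α) mod 2π = 5.365736 rad, q = (β − φ) mod 2π = 2.104274 rad → L = 5.24·(5.365736 + 11.334459 + 2.104274) = 5.24·18.804468 = 98.535414 m
RSR: p² = 2 + d² − 2cos(α−β) + 2d(sin β − sin α) = 136.510291; p = √p² = 11.683762; φ = atan2(cos α − cos β, d − sin α + sin β) = 0.094677 rad; t = (α − φ) mod 2π = 0.725168 rad, q = (φ − β) mod 2π = 4.371193 rad → L = 5.24·(0.725168 + 11.683762 + 4.371193) = 5.24·16.780123 = 87.927846 m
LSR: p² = d² − 2 + 2cos(α−β) + 2d(sin α + sin β) = 167.507834; p = √p² = 12.942482; φ = atan2(−cos α − cos β, d + sin α + sin β) − atan2(−2, p) = 0.133453 rad; t = (φ − α) mod 2π = 5.596792 rad, q = (φ − β) mod 2π = 4.409969 rad → L = 5.24·(5.596792 + 12.942482 + 4.409969) = 5.24·22.949243 = 120.254032 m
RSL: p² = d² − 2 + 2cos(α−β) − 2d(sin α + sin β) = 92.469272; p = √p² = 9.616094; φ = atan2(cos α + cos β, d − sin α − sin β) − atan2(2, p) = -0.178573 rad; t = (α − φ) mod 2π = 0.998418 rad, q = (β − φ) mod 2π = 2.185242 rad → L = 5.24·(0.998418 + 9.616094 + 2.185242) = 5.24·12.799755 = 67.070718 m
RLR: c = (6 − d² + 2cos(α−β) + 2d(sin α − sin β))/8 = -16.063786, |c| > 1 → infeasible
LRL: c = (6 − d² + 2cos(α−β) − 2d(sin α − sin β))/8 = -15.058745, |c| > 1 → infeasible
Shortest: RSL with L = 67.070718 m ≈ 67.0707 m
Convert RSL to answer units (arcs ×180/π): t = 0.998418·180/π = 57.2052°, p = ρ·p = 5.24·9.616094 = 50.3883 m, q = 2.185242·180/π = 125.2052°, L = 67.0707 m.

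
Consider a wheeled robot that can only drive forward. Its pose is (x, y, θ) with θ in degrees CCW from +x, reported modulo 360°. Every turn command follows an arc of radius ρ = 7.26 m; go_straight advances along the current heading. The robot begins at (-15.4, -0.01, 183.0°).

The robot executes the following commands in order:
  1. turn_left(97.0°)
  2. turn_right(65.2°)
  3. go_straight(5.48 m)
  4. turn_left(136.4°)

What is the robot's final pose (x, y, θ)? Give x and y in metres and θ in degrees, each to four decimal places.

(-26.6433, -32.0066, 351.2000°)

set_pose: (x, y, θ) = (-15.4000, -0.0100, 183.0000°), ρ = 7.26
turn_left(97.0°): centre at ρ to the left, rotate +97.0° → (-22.1697, -8.5207, 280.0000°)
turn_right(65.2°): centre at ρ to the right, rotate −65.2° → (-25.1761, -15.7430, 214.8000°)
go_straight(5.48): x += 5.48·cos θ, y += 5.48·sin θ → (-29.6760, -18.8705, 214.8000°)
turn_left(136.4°): centre at ρ to the left, rotate +136.4° → (-26.6433, -32.0066, 351.2000°)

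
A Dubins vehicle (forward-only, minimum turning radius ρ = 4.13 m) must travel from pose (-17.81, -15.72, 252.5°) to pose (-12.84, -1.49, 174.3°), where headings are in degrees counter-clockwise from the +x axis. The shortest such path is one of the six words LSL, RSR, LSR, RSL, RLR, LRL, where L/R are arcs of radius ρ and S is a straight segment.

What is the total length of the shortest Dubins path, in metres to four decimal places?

31.6920 m

Let ψ = atan2(Δy, Δx) = atan2(14.23, 4.97) = 70.7476° be the start→goal bearing.
Normalize: d = |goal − start| / ρ = 15.072949/4.13 = 3.649625, α = (θ_start − ψ) mod 360° = 181.7524° = 3.172177 rad, β = (θ_goal − ψ) mod 360° = 103.5524° = 1.807330 rad.
Common terms: sin α = -0.030580, cos α = -0.999532, sin β = 0.972156, cos β = -0.234334, cos(α−β) = 0.204496, d² = 13.319759. Work in radians in the unit-radius frame; every candidate has L = ρ·(t + p + q).
LSL: p² = 2 + d² − 2cos(α−β) + 2d(sin α − sin β) = 7.591547; p = √p² = 2.755276; φ = atan2(cos β − cos α, d + sin α − sin β) = 0.281421 rad; t = (φ − α) mod 2π = 3.392429 rad, q = (β − φ) mod 2π = 1.525909 rad → L = 4.13·(3.392429 + 2.755276 + 1.525909) = 4.13·7.673614 = 31.692026 m
RSR: p² = 2 + d² − 2cos(α−β) + 2d(sin β − sin α) = 22.229987; p = √p² = 4.714869; φ = atan2(cos α − cos β, d − sin α + sin β) = -0.163016 rad; t = (α − φ) mod 2π = 3.335193 rad, q = (φ − β) mod 2π = 4.312840 rad → L = 4.13·(3.335193 + 4.714869 + 4.312840) = 4.13·12.362902 = 51.058783 m
LSR: p² = d² − 2 + 2cos(α−β) + 2d(sin α + sin β) = 18.601550; p = √p² = 4.312951; φ = atan2(−cos α − cos β, d + sin α + sin β) − atan2(−2, p) = 0.696747 rad; t = (φ − α) mod 2π = 3.807755 rad, q = (φ − β) mod 2π = 5.172602 rad → L = 4.13·(3.807755 + 4.312951 + 5.172602) = 4.13·13.293309 = 54.901365 m
RSL: p² = d² − 2 + 2cos(α−β) − 2d(sin α + sin β) = 4.855952; p = √p² = 2.203623; φ = atan2(cos α + cos β, d − sin α − sin β) − atan2(2, p) = -1.164522 rad; t = (α − φ) mod 2π = 4.336699 rad, q = (β − φ) mod 2π = 2.971852 rad → L = 4.13·(4.336699 + 2.203623 + 2.971852) = 4.13·9.512173 = 39.285275 m
RLR: c = (6 − d² + 2cos(α−β) + 2d(sin α − sin β))/8 = -1.778748, |c| > 1 → infeasible
LRL: c = (6 − d² + 2cos(α−β) − 2d(sin α − sin β))/8 = 0.051057; p = 2π − arccos c = 4.763468 rad; φ = atan2(cos β − cos α, d + sin α − sin β) = 0.281421 rad; t = (φ − α + p/2) mod 2π = 5.774163 rad, q = (β − α − t + p) mod 2π = 3.907643 rad → L = 4.13·(5.774163 + 4.763468 + 3.907643) = 4.13·14.445273 = 59.658979 m
Shortest: LSL with L = 31.692026 m ≈ 31.6920 m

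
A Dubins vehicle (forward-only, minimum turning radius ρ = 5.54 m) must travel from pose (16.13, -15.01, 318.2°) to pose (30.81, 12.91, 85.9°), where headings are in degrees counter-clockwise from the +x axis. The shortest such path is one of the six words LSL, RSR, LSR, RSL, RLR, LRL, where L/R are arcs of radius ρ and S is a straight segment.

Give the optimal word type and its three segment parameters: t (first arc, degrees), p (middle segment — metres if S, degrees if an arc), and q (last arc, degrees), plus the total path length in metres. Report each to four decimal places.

Let ψ = atan2(Δy, Δx) = atan2(27.92, 14.68) = 62.2651° be the start→goal bearing.
Normalize: d = |goal − start| / ρ = 31.544077/5.54 = 5.693877, α = (θ_start − ψ) mod 360° = 255.9349° = 4.466906 rad, β = (θ_goal − ψ) mod 360° = 23.6349° = 0.412506 rad.
Common terms: sin α = -0.970020, cos α = -0.243025, sin β = 0.400906, cos β = 0.916119, cos(α−β) = -0.611527, d² = 32.420232. Work in radians in the unit-radius frame; every candidate has L = ρ·(t + p + q).
LSL: p² = 2 + d² − 2cos(α−β) + 2d(sin α − sin β) = 20.031514; p = √p² = 4.475658; φ = atan2(cos β − cos α, d + sin α − sin β) = 0.261975 rad; t = (φ − α) mod 2π = 2.078254 rad, q = (β − φ) mod 2π = 0.150531 rad → L = 5.54·(2.078254 + 4.475658 + 0.150531) = 5.54·6.704443 = 37.142617 m
RSR: p² = 2 + d² − 2cos(α−β) + 2d(sin β − sin α) = 51.255058; p = √p² = 7.159264; φ = atan2(cos α − cos β, d − sin α + sin β) = -0.162624 rad; t = (α − φ) mod 2π = 4.629530 rad, q = (φ − β) mod 2π = 5.708055 rad → L = 5.54·(4.629530 + 7.159264 + 5.708055) = 5.54·17.496849 = 96.932543 m
LSR: p² = d² − 2 + 2cos(α−β) + 2d(sin α + sin β) = 22.716252; p = √p² = 4.766157; φ = atan2(−cos α − cos β, d + sin α + sin β) − atan2(−2, p) = 0.266715 rad; t = (φ − α) mod 2π = 2.082995 rad, q = (φ − β) mod 2π = 6.137395 rad → L = 5.54·(2.082995 + 4.766157 + 6.137395) = 5.54·12.986547 = 71.945468 m
RSL: p² = d² − 2 + 2cos(α−β) − 2d(sin α + sin β) = 35.678104; p = √p² = 5.973115; φ = atan2(cos α + cos β, d − sin α − sin β) − atan2(2, p) = -0.216039 rad; t = (α − φ) mod 2π = 4.682945 rad, q = (β − φ) mod 2π = 0.628546 rad → L = 5.54·(4.682945 + 5.973115 + 0.628546) = 5.54·11.284606 = 62.516717 m
RLR: c = (6 − d² + 2cos(α−β) + 2d(sin α − sin β))/8 = -5.406882, |c| > 1 → infeasible
LRL: c = (6 − d² + 2cos(α−β) − 2d(sin α − sin β))/8 = -1.503939, |c| > 1 → infeasible
Shortest: LSL with L = 37.142617 m ≈ 37.1426 m
Convert LSL to answer units (arcs ×180/π): t = 2.078254·180/π = 119.0752°, p = ρ·p = 5.54·4.475658 = 24.7951 m, q = 0.150531·180/π = 8.6248°, L = 37.1426 m.

LSL: t = 119.0752°, p = 24.7951 m, q = 8.6248°, L = 37.1426 m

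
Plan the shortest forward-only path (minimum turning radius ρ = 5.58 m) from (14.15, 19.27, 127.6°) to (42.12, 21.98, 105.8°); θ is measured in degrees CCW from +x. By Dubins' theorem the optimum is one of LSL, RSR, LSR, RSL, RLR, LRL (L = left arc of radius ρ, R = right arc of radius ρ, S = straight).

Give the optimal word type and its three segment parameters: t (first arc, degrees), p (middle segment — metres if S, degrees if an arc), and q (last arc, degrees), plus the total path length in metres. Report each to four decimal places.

Let ψ = atan2(Δy, Δx) = atan2(2.71, 27.97) = 5.5341° be the start→goal bearing.
Normalize: d = |goal − start| / ρ = 28.100979/5.58 = 5.036018, α = (θ_start − ψ) mod 360° = 122.0659° = 2.130452 rad, β = (θ_goal − ψ) mod 360° = 100.2659° = 1.749970 rad.
Common terms: sin α = 0.847438, cos α = -0.530895, sin β = 0.983991, cos β = -0.178217, cos(α−β) = 0.928486, d² = 25.361474. Work in radians in the unit-radius frame; every candidate has L = ρ·(t + p + q).
LSL: p² = 2 + d² − 2cos(α−β) + 2d(sin α − sin β) = 24.129132; p = √p² = 4.912141; φ = atan2(cos β − cos α, d + sin α − sin β) = 0.071859 rad; t = (φ − α) mod 2π = 4.224592 rad, q = (β − φ) mod 2π = 1.678111 rad → L = 5.58·(4.224592 + 4.912141 + 1.678111) = 5.58·10.814845 = 60.346834 m
RSR: p² = 2 + d² − 2cos(α−β) + 2d(sin β − sin α) = 26.879872; p = √p² = 5.184580; φ = atan2(cos α − cos β, d − sin α + sin β) = -0.068077 rad; t = (α − φ) mod 2π = 2.198529 rad, q = (φ − β) mod 2π = 4.465138 rad → L = 5.58·(2.198529 + 5.184580 + 4.465138) = 5.58·11.848247 = 66.113220 m
LSR: p² = d² − 2 + 2cos(α−β) + 2d(sin α + sin β) = 43.664665; p = √p² = 6.607924; φ = atan2(−cos α − cos β, d + sin α + sin β) − atan2(−2, p) = 0.396794 rad; t = (φ − α) mod 2π = 4.549527 rad, q = (φ − β) mod 2π = 4.930009 rad → L = 5.58·(4.549527 + 6.607924 + 4.930009) = 5.58·16.087461 = 89.768030 m
RSL: p² = d² − 2 + 2cos(α−β) − 2d(sin α + sin β) = 6.772227; p = √p² = 2.602350; φ = atan2(cos α + cos β, d − sin α − sin β) − atan2(2, p) = -0.873030 rad; t = (α − φ) mod 2π = 3.003482 rad, q = (β − φ) mod 2π = 2.623000 rad → L = 5.58·(3.003482 + 2.602350 + 2.623000) = 5.58·8.228832 = 45.916885 m
RLR: c = (6 − d² + 2cos(α−β) + 2d(sin α − sin β))/8 = -2.359984, |c| > 1 → infeasible
LRL: c = (6 − d² + 2cos(α−β) − 2d(sin α − sin β))/8 = -2.016142, |c| > 1 → infeasible
Shortest: RSL with L = 45.916885 m ≈ 45.9169 m
Convert RSL to answer units (arcs ×180/π): t = 3.003482·180/π = 172.0868°, p = ρ·p = 5.58·2.602350 = 14.5211 m, q = 2.623000·180/π = 150.2868°, L = 45.9169 m.

RSL: t = 172.0868°, p = 14.5211 m, q = 150.2868°, L = 45.9169 m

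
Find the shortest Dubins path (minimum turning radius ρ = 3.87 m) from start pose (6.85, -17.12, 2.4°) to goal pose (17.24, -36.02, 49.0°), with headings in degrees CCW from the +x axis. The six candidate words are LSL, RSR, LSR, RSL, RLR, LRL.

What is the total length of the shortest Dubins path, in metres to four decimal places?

28.1317 m

Let ψ = atan2(Δy, Δx) = atan2(-18.90, 10.39) = -61.2008° be the start→goal bearing.
Normalize: d = |goal − start| / ρ = 21.567617/3.87 = 5.573028, α = (θ_start − ψ) mod 360° = 63.6008° = 1.110044 rad, β = (θ_goal − ψ) mod 360° = 110.2008° = 1.923368 rad.
Common terms: sin α = 0.895718, cos α = 0.444622, sin β = 0.938488, cos β = -0.345312, cos(α−β) = 0.687088, d² = 31.058637. Work in radians in the unit-radius frame; every candidate has L = ρ·(t + p + q).
LSL: p² = 2 + d² − 2cos(α−β) + 2d(sin α − sin β) = 31.207749; p = √p² = 5.586390; φ = atan2(cos β − cos α, d + sin α − sin β) = -0.141879 rad; t = (φ − α) mod 2π = 5.031262 rad, q = (β − φ) mod 2π = 2.065246 rad → L = 3.87·(5.031262 + 5.586390 + 2.065246) = 3.87·12.682898 = 49.082817 m
RSR: p² = 2 + d² − 2cos(α−β) + 2d(sin β − sin α) = 32.161174; p = √p² = 5.671082; φ = atan2(cos α − cos β, d − sin α + sin β) = 0.139746 rad; t = (α − φ) mod 2π = 0.970298 rad, q = (φ − β) mod 2π = 4.499564 rad → L = 3.87·(0.970298 + 5.671082 + 4.499564) = 3.87·11.140944 = 43.115454 m
LSR: p² = d² − 2 + 2cos(α−β) + 2d(sin α + sin β) = 50.876976; p = √p² = 7.132810; φ = atan2(−cos α − cos β, d + sin α + sin β) − atan2(−2, p) = 0.259968 rad; t = (φ − α) mod 2π = 5.433109 rad, q = (φ − β) mod 2π = 4.619786 rad → L = 3.87·(5.433109 + 7.132810 + 4.619786) = 3.87·17.185705 = 66.508678 m
RSL: p² = d² − 2 + 2cos(α−β) − 2d(sin α + sin β) = 9.988648; p = √p² = 3.160482; φ = atan2(cos α + cos β, d − sin α − sin β) − atan2(2, p) = -0.537644 rad; t = (α − φ) mod 2π = 1.647688 rad, q = (β − φ) mod 2π = 2.461011 rad → L = 3.87·(1.647688 + 3.160482 + 2.461011) = 3.87·7.269181 = 28.131731 m
RLR: c = (6 − d² + 2cos(α−β) + 2d(sin α − sin β))/8 = -3.020147, |c| > 1 → infeasible
LRL: c = (6 − d² + 2cos(α−β) − 2d(sin α − sin β))/8 = -2.900969, |c| > 1 → infeasible
Shortest: RSL with L = 28.131731 m ≈ 28.1317 m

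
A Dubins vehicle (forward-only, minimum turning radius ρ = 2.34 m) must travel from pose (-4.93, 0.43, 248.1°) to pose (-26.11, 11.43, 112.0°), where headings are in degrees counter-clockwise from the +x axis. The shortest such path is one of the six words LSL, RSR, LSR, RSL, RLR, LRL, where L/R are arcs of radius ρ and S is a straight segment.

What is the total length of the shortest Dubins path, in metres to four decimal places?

Let ψ = atan2(Δy, Δx) = atan2(11.00, -21.18) = 152.5545° be the start→goal bearing.
Normalize: d = |goal − start| / ρ = 23.866135/2.34 = 10.199203, α = (θ_start − ψ) mod 360° = 95.5455° = 1.667583 rad, β = (θ_goal − ψ) mod 360° = 319.4455° = 5.575375 rad.
Common terms: sin α = 0.995320, cos α = -0.096636, sin β = -0.650172, cos β = 0.759787, cos(α−β) = -0.720551, d² = 104.023742. Work in radians in the unit-radius frame; every candidate has L = ρ·(t + p + q).
LSL: p² = 2 + d² − 2cos(α−β) + 2d(sin α − sin β) = 141.030245; p = √p² = 11.875616; φ = atan2(cos β − cos α, d + sin α − sin β) = 0.072179 rad; t = (φ − α) mod 2π = 4.687781 rad, q = (β − φ) mod 2π = 5.503196 rad → L = 2.34·(4.687781 + 11.875616 + 5.503196) = 2.34·22.066593 = 51.635828 m
RSR: p² = 2 + d² − 2cos(α−β) + 2d(sin β − sin α) = 73.899443; p = √p² = 8.596479; φ = atan2(cos α − cos β, d − sin α + sin β) = -0.099790 rad; t = (α − φ) mod 2π = 1.767373 rad, q = (φ − β) mod 2π = 0.608020 rad → L = 2.34·(1.767373 + 8.596479 + 0.608020) = 2.34·10.971872 = 25.674180 m
LSR: p² = d² − 2 + 2cos(α−β) + 2d(sin α + sin β) = 107.623115; p = √p² = 10.374156; φ = atan2(−cos α − cos β, d + sin α + sin β) − atan2(−2, p) = 0.127641 rad; t = (φ − α) mod 2π = 4.743244 rad, q = (φ − β) mod 2π = 0.835451 rad → L = 2.34·(4.743244 + 10.374156 + 0.835451) = 2.34·15.952851 = 37.329672 m
RSL: p² = d² − 2 + 2cos(α−β) − 2d(sin α + sin β) = 93.542164; p = √p² = 9.671720; φ = atan2(cos α + cos β, d − sin α − sin β) − atan2(2, p) = -0.136718 rad; t = (α − φ) mod 2π = 1.804301 rad, q = (β − φ) mod 2π = 5.712093 rad → L = 2.34·(1.804301 + 9.671720 + 5.712093) = 2.34·17.188114 = 40.220188 m
RLR: c = (6 − d² + 2cos(α−β) + 2d(sin α − sin β))/8 = -8.237430, |c| > 1 → infeasible
LRL: c = (6 − d² + 2cos(α−β) − 2d(sin α − sin β))/8 = -16.628781, |c| > 1 → infeasible
Shortest: RSR with L = 25.674180 m ≈ 25.6742 m

25.6742 m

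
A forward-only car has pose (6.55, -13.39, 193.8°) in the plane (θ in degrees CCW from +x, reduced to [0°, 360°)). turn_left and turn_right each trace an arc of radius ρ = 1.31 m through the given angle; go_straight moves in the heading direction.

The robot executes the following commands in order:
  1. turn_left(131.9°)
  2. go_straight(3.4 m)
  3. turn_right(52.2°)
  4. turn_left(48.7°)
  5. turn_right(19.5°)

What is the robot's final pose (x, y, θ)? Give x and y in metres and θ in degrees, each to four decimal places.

set_pose: (x, y, θ) = (6.5500, -13.3900, 193.8000°), ρ = 1.31
turn_left(131.9°): centre at ρ to the left, rotate +131.9° → (6.1243, -15.7444, 325.7000°)
go_straight(3.4): x += 3.4·cos θ, y += 3.4·sin θ → (8.9330, -17.6604, 325.7000°)
turn_right(52.2°): centre at ρ to the right, rotate −52.2° → (9.5023, -18.6626, 273.5000°)
turn_left(48.7°): centre at ρ to the left, rotate +48.7° → (10.0070, -19.6177, 322.2000°)
turn_right(19.5°): centre at ρ to the right, rotate −19.5° → (10.3065, -19.9451, 302.7000°)

(10.3065, -19.9451, 302.7000°)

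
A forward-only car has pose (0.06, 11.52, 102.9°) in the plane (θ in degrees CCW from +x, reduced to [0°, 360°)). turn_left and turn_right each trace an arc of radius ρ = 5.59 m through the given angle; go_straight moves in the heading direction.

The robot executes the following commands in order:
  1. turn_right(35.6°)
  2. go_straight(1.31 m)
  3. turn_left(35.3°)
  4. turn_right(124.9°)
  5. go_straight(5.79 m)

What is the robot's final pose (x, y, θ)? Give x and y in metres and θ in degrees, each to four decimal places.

(14.0893, 23.7046, 337.7000°)

set_pose: (x, y, θ) = (0.0600, 11.5200, 102.9000°), ρ = 5.59
turn_right(35.6°): centre at ρ to the right, rotate −35.6° → (0.3519, 14.9252, 67.3000°)
go_straight(1.31): x += 1.31·cos θ, y += 1.31·sin θ → (0.8575, 16.1337, 67.3000°)
turn_left(35.3°): centre at ρ to the left, rotate +35.3° → (1.1559, 19.5103, 102.6000°)
turn_right(124.9°): centre at ρ to the right, rotate −124.9° → (8.7324, 25.9017, -22.3000° ≡ 337.7000°)
go_straight(5.79): x += 5.79·cos θ, y += 5.79·sin θ → (14.0893, 23.7046, 337.7000°)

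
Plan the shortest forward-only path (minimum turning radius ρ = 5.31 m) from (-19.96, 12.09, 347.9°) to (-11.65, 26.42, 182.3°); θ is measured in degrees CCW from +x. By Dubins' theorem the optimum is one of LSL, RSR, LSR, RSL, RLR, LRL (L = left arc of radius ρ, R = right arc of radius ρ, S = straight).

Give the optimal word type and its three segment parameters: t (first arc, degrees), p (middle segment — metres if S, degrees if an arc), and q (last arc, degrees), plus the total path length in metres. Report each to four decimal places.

Let ψ = atan2(Δy, Δx) = atan2(14.33, 8.31) = 59.8905° be the start→goal bearing.
Normalize: d = |goal − start| / ρ = 16.565174/5.31 = 3.119619, α = (θ_start − ψ) mod 360° = 288.0095° = 5.026715 rad, β = (θ_goal − ψ) mod 360° = 122.4095° = 2.136450 rad.
Common terms: sin α = -0.951005, cos α = 0.309175, sin β = 0.844239, cos β = -0.535967, cos(α−β) = -0.968583, d² = 9.732020. Work in radians in the unit-radius frame; every candidate has L = ρ·(t + p + q).
LSL: p² = 2 + d² − 2cos(α−β) + 2d(sin α − sin β) = 2.468235; p = √p² = 1.571062; φ = atan2(cos β − cos α, d + sin α − sin β) = -0.567996 rad; t = (φ − α) mod 2π = 0.688475 rad, q = (β − φ) mod 2π = 2.704446 rad → L = 5.31·(0.688475 + 1.571062 + 2.704446) = 5.31·4.963982 = 26.358744 m
RSR: p² = 2 + d² − 2cos(α−β) + 2d(sin β − sin α) = 24.870137; p = √p² = 4.986997; φ = atan2(cos α − cos β, d − sin α + sin β) = 0.170291 rad; t = (α − φ) mod 2π = 4.856424 rad, q = (φ − β) mod 2π = 4.317027 rad → L = 5.31·(4.856424 + 4.986997 + 4.317027) = 5.31·14.160447 = 75.191975 m
LSR: p² = d² − 2 + 2cos(α−β) + 2d(sin α + sin β) = 5.128713; p = √p² = 2.264666; φ = atan2(−cos α − cos β, d + sin α + sin β) − atan2(−2, p) = 0.798551 rad; t = (φ − α) mod 2π = 2.055021 rad, q = (φ − β) mod 2π = 4.945286 rad → L = 5.31·(2.055021 + 2.264666 + 4.945286) = 5.31·9.264974 = 49.197009 m
RSL: p² = d² − 2 + 2cos(α−β) − 2d(sin α + sin β) = 6.460994; p = √p² = 2.541849; φ = atan2(cos α + cos β, d − sin α − sin β) − atan2(2, p) = -0.736836 rad; t = (α − φ) mod 2π = 5.763550 rad, q = (β − φ) mod 2π = 2.873285 rad → L = 5.31·(5.763550 + 2.541849 + 2.873285) = 5.31·11.178684 = 59.358812 m
RLR: c = (6 − d² + 2cos(α−β) + 2d(sin α − sin β))/8 = -2.108767, |c| > 1 → infeasible
LRL: c = (6 − d² + 2cos(α−β) − 2d(sin α − sin β))/8 = 0.691471; p = 2π − arccos c = 5.475912 rad; φ = atan2(cos β − cos α, d + sin α − sin β) = -0.567996 rad; t = (φ − α + p/2) mod 2π = 3.426430 rad, q = (β − α − t + p) mod 2π = 5.442401 rad → L = 5.31·(3.426430 + 5.475912 + 5.442401) = 5.31·14.344744 = 76.170589 m
Shortest: LSL with L = 26.358744 m ≈ 26.3587 m
Convert LSL to answer units (arcs ×180/π): t = 0.688475·180/π = 39.4467°, p = ρ·p = 5.31·1.571062 = 8.3423 m, q = 2.704446·180/π = 154.9533°, L = 26.3587 m.

LSL: t = 39.4467°, p = 8.3423 m, q = 154.9533°, L = 26.3587 m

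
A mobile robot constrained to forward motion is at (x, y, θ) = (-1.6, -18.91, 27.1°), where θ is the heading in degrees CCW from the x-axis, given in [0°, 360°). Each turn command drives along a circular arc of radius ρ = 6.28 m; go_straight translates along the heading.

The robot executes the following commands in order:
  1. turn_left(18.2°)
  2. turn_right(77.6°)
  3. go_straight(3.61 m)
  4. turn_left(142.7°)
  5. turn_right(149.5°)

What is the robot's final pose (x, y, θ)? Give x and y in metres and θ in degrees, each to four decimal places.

set_pose: (x, y, θ) = (-1.6000, -18.9100, 27.1000°), ρ = 6.28
turn_left(18.2°): centre at ρ to the left, rotate +18.2° → (0.0030, -17.7368, 45.3000°)
turn_right(77.6°): centre at ρ to the right, rotate −77.6° → (7.8226, -16.8459, -32.3000° ≡ 327.7000°)
go_straight(3.61): x += 3.61·cos θ, y += 3.61·sin θ → (10.8739, -18.7749, 327.7000°)
turn_left(142.7°): centre at ρ to the left, rotate +142.7° → (20.1158, -11.2776, 470.4000° ≡ 110.4000°)
turn_right(149.5°): centre at ρ to the right, rotate −149.5° → (29.9626, -4.2150, -39.1000° ≡ 320.9000°)

(29.9626, -4.2150, 320.9000°)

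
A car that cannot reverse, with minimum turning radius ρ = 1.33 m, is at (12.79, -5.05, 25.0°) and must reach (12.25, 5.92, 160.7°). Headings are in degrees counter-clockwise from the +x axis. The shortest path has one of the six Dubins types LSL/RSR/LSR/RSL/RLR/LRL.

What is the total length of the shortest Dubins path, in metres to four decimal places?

11.6696 m

Let ψ = atan2(Δy, Δx) = atan2(10.97, -0.54) = 92.8181° be the start→goal bearing.
Normalize: d = |goal − start| / ρ = 10.983283/1.33 = 8.258107, α = (θ_start − ψ) mod 360° = 292.1819° = 5.099536 rad, β = (θ_goal − ψ) mod 360° = 67.8819° = 1.184762 rad.
Common terms: sin α = -0.925990, cos α = 0.377548, sin β = 0.926410, cos β = 0.376517, cos(α−β) = -0.715693, d² = 68.196337. Work in radians in the unit-radius frame; every candidate has L = ρ·(t + p + q).
LSL: p² = 2 + d² − 2cos(α−β) + 2d(sin α − sin β) = 41.033092; p = √p² = 6.405708; φ = atan2(cos β − cos α, d + sin α − sin β) = -0.000161 rad; t = (φ − α) mod 2π = 1.183489 rad, q = (β − φ) mod 2π = 1.184923 rad → L = 1.33·(1.183489 + 6.405708 + 1.184923) = 1.33·8.774120 = 11.669579 m
RSR: p² = 2 + d² − 2cos(α−β) + 2d(sin β − sin α) = 102.222352; p = √p² = 10.110507; φ = atan2(cos α − cos β, d − sin α + sin β) = 0.000102 rad; t = (α − φ) mod 2π = 5.099434 rad, q = (φ − β) mod 2π = 5.098525 rad → L = 1.33·(5.099434 + 10.110507 + 5.098525) = 1.33·20.308466 = 27.010260 m
LSR: p² = d² − 2 + 2cos(α−β) + 2d(sin α + sin β) = 64.771881; p = √p² = 8.048098; φ = atan2(−cos α − cos β, d + sin α + sin β) − atan2(−2, p) = 0.152517 rad; t = (φ − α) mod 2π = 1.336166 rad, q = (φ − β) mod 2π = 5.250940 rad → L = 1.33·(1.336166 + 8.048098 + 5.250940) = 1.33·14.635204 = 19.464822 m
RSL: p² = d² − 2 + 2cos(α−β) − 2d(sin α + sin β) = 64.758021; p = √p² = 8.047237; φ = atan2(cos α + cos β, d − sin α − sin β) − atan2(2, p) = -0.152533 rad; t = (α − φ) mod 2π = 5.252069 rad, q = (β − φ) mod 2π = 1.337295 rad → L = 1.33·(5.252069 + 8.047237 + 1.337295) = 1.33·14.636601 = 19.466679 m
RLR: c = (6 − d² + 2cos(α−β) + 2d(sin α − sin β))/8 = -11.777794, |c| > 1 → infeasible
LRL: c = (6 − d² + 2cos(α−β) − 2d(sin α − sin β))/8 = -4.129137, |c| > 1 → infeasible
Shortest: LSL with L = 11.669579 m ≈ 11.6696 m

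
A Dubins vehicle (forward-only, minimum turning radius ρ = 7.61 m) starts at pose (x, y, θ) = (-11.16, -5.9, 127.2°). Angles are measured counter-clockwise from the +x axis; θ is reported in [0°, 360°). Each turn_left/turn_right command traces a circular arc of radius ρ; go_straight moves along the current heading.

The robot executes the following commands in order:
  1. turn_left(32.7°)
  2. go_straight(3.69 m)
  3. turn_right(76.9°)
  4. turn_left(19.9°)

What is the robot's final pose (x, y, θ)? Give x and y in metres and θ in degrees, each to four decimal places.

set_pose: (x, y, θ) = (-11.1600, -5.9000, 127.2000°), ρ = 7.61
turn_left(32.7°): centre at ρ to the left, rotate +32.7° → (-14.6063, -3.3545, 159.9000°)
go_straight(3.69): x += 3.69·cos θ, y += 3.69·sin θ → (-18.0716, -2.0864, 159.9000°)
turn_right(76.9°): centre at ρ to the right, rotate −76.9° → (-23.0096, 5.9875, 83.0000°)
turn_left(19.9°): centre at ρ to the left, rotate +19.9° → (-23.1450, 8.6139, 102.9000°)

(-23.1450, 8.6139, 102.9000°)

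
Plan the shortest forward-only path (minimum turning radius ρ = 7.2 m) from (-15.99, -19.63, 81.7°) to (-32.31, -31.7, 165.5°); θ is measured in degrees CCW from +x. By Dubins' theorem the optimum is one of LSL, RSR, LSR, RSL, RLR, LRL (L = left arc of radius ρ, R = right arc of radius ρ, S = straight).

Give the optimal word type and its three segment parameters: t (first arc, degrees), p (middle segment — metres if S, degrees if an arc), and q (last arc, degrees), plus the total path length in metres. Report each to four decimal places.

Let ψ = atan2(Δy, Δx) = atan2(-12.07, -16.32) = -143.5140° be the start→goal bearing.
Normalize: d = |goal − start| / ρ = 20.298456/7.2 = 2.819230, α = (θ_start − ψ) mod 360° = 225.2140° = 3.930726 rad, β = (θ_goal − ψ) mod 360° = 309.0140° = 5.393312 rad.
Common terms: sin α = -0.709743, cos α = -0.704461, sin β = -0.776992, cos β = 0.629510, cos(α−β) = 0.107999, d² = 7.948057. Work in radians in the unit-radius frame; every candidate has L = ρ·(t + p + q).
LSL: p² = 2 + d² − 2cos(α−β) + 2d(sin α − sin β) = 10.111243; p = √p² = 3.179818; φ = atan2(cos β − cos α, d + sin α − sin β) = 0.432907 rad; t = (φ − α) mod 2π = 2.785367 rad, q = (β − φ) mod 2π = 4.960404 rad → L = 7.2·(2.785367 + 3.179818 + 4.960404) = 7.2·10.925589 = 78.664243 m
RSR: p² = 2 + d² − 2cos(α−β) + 2d(sin β − sin α) = 9.352875; p = √p² = 3.058247; φ = atan2(cos α − cos β, d − sin α + sin β) = -0.451358 rad; t = (α − φ) mod 2π = 4.382084 rad, q = (φ − β) mod 2π = 0.438516 rad → L = 7.2·(4.382084 + 3.058247 + 0.438516) = 7.2·7.878846 = 56.727694 m
LSR: p² = d² − 2 + 2cos(α−β) + 2d(sin α + sin β) = -2.218840 < 0 → infeasible
RSL: p² = d² − 2 + 2cos(α−β) − 2d(sin α + sin β) = 14.546952; p = √p² = 3.814047; φ = atan2(cos α + cos β, d − sin α − sin β) − atan2(2, p) = -0.500363 rad; t = (α − φ) mod 2π = 4.431089 rad, q = (β − φ) mod 2π = 5.893675 rad → L = 7.2·(4.431089 + 3.814047 + 5.893675) = 7.2·14.138811 = 101.799436 m
RLR: c = (6 − d² + 2cos(α−β) + 2d(sin α − sin β))/8 = -0.169109; p = 2π − arccos c = 4.542463 rad; φ = atan2(cos α − cos β, d − sin α + sin β) = -0.451358 rad; t = (α − φ + p/2) mod 2π = 0.370130 rad, q = (α − β − t + p) mod 2π = 2.709747 rad → L = 7.2·(0.370130 + 4.542463 + 2.709747) = 7.2·7.622340 = 54.880849 m
LRL: c = (6 − d² + 2cos(α−β) − 2d(sin α − sin β))/8 = -0.263905; p = 2π − arccos c = 4.445320 rad; φ = atan2(cos β − cos α, d + sin α − sin β) = 0.432907 rad; t = (φ − α + p/2) mod 2π = 5.008027 rad, q = (β − α − t + p) mod 2π = 0.899879 rad → L = 7.2·(5.008027 + 4.445320 + 0.899879) = 7.2·10.353226 = 74.543228 m
Shortest: RLR with L = 54.880849 m ≈ 54.8808 m
Convert RLR to answer units (arcs ×180/π): t = 0.370130·180/π = 21.2069°, p = 4.542463·180/π = 260.2640°, q = 2.709747·180/π = 155.2571°, L = 54.8808 m.

RLR: t = 21.2069°, p = 260.2640°, q = 155.2571°, L = 54.8808 m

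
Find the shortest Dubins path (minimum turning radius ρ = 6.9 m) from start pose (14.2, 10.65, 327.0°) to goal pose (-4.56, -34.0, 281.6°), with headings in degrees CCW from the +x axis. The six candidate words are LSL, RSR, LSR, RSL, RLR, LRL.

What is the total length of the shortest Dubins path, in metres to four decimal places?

52.1301 m

Let ψ = atan2(Δy, Δx) = atan2(-44.65, -18.76) = -112.7900° be the start→goal bearing.
Normalize: d = |goal − start| / ρ = 48.430983/6.9 = 7.018983, α = (θ_start − ψ) mod 360° = 79.7900° = 1.392599 rad, β = (θ_goal − ψ) mod 360° = 34.3900° = 0.600219 rad.
Common terms: sin α = 0.984165, cos α = 0.177256, sin β = 0.564824, cos β = 0.825212, cos(α−β) = 0.702153, d² = 49.266123. Work in radians in the unit-radius frame; every candidate has L = ρ·(t + p + q).
LSL: p² = 2 + d² − 2cos(α−β) + 2d(sin α − sin β) = 55.748515; p = √p² = 7.466493; φ = atan2(cos β − cos α, d + sin α − sin β) = 0.086891 rad; t = (φ − α) mod 2π = 4.977478 rad, q = (β − φ) mod 2π = 0.513328 rad → L = 6.9·(4.977478 + 7.466493 + 0.513328) = 6.9·12.957299 = 89.405360 m
RSR: p² = 2 + d² − 2cos(α−β) + 2d(sin β − sin α) = 43.975119; p = √p² = 6.631374; φ = atan2(cos α − cos β, d − sin α + sin β) = -0.097867 rad; t = (α − φ) mod 2π = 1.490466 rad, q = (φ − β) mod 2π = 5.585099 rad → L = 6.9·(1.490466 + 6.631374 + 5.585099) = 6.9·13.706939 = 94.577876 m
LSR: p² = d² − 2 + 2cos(α−β) + 2d(sin α + sin β) = 70.415075; p = √p² = 8.391369; φ = atan2(−cos α − cos β, d + sin α + sin β) − atan2(−2, p) = 0.117503 rad; t = (φ − α) mod 2π = 5.008089 rad, q = (φ − β) mod 2π = 5.800469 rad → L = 6.9·(5.008089 + 8.391369 + 5.800469) = 6.9·19.199927 = 132.479495 m
RSL: p² = d² − 2 + 2cos(α−β) − 2d(sin α + sin β) = 26.925782; p = √p² = 5.189006; φ = atan2(cos α + cos β, d − sin α − sin β) − atan2(2, p) = -0.186628 rad; t = (α − φ) mod 2π = 1.579227 rad, q = (β − φ) mod 2π = 0.786848 rad → L = 6.9·(1.579227 + 5.189006 + 0.786848) = 6.9·7.555081 = 52.130058 m
RLR: c = (6 − d² + 2cos(α−β) + 2d(sin α − sin β))/8 = -4.496890, |c| > 1 → infeasible
LRL: c = (6 − d² + 2cos(α−β) − 2d(sin α − sin β))/8 = -5.968564, |c| > 1 → infeasible
Shortest: RSL with L = 52.130058 m ≈ 52.1301 m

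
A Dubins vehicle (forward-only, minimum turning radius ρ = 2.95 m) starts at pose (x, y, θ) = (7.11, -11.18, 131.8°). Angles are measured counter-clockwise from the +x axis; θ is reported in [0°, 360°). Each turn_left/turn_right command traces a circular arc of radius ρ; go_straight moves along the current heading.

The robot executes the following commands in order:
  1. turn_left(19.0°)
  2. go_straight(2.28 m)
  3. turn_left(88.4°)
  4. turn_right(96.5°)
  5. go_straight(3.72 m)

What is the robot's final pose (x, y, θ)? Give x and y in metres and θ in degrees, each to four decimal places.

set_pose: (x, y, θ) = (7.1100, -11.1800, 131.8000°), ρ = 2.95
turn_left(19.0°): centre at ρ to the left, rotate +19.0° → (6.3500, -10.5712, 150.8000°)
go_straight(2.28): x += 2.28·cos θ, y += 2.28·sin θ → (4.3598, -9.4588, 150.8000°)
turn_left(88.4°): centre at ρ to the left, rotate +88.4° → (0.3867, -10.5234, 239.2000°)
turn_right(96.5°): centre at ρ to the right, rotate −96.5° → (-3.9349, -11.3595, 142.7000°)
go_straight(3.72): x += 3.72·cos θ, y += 3.72·sin θ → (-6.8941, -9.1053, 142.7000°)

(-6.8941, -9.1053, 142.7000°)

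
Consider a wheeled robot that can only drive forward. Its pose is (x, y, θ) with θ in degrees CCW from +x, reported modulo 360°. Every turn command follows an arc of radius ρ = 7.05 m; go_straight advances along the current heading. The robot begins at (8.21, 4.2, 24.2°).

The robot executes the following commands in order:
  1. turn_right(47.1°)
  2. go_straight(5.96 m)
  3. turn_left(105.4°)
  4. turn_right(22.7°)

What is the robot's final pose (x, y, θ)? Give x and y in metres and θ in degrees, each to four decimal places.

set_pose: (x, y, θ) = (8.2100, 4.2000, 24.2000°), ρ = 7.05
turn_right(47.1°): centre at ρ to the right, rotate −47.1° → (13.8433, 4.2639, -22.9000° ≡ 337.1000°)
go_straight(5.96): x += 5.96·cos θ, y += 5.96·sin θ → (19.3335, 1.9447, 337.1000°)
turn_left(105.4°): centre at ρ to the left, rotate +105.4° → (29.0666, 7.5189, 442.5000° ≡ 82.5000°)
turn_right(22.7°): centre at ρ to the right, rotate −22.7° → (29.9631, 10.1450, 59.8000°)

(29.9631, 10.1450, 59.8000°)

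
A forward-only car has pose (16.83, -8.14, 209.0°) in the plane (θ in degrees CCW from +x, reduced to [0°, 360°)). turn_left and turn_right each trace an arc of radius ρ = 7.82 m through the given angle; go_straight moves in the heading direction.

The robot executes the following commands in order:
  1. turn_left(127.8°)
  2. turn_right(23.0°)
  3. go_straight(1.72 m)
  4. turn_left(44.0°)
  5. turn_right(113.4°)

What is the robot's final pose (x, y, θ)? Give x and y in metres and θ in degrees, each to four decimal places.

(33.3907, -38.7785, 244.4000°)

set_pose: (x, y, θ) = (16.8300, -8.1400, 209.0000°), ρ = 7.82
turn_left(127.8°): centre at ρ to the left, rotate +127.8° → (17.5406, -22.1672, 336.8000°)
turn_right(23.0°): centre at ρ to the right, rotate −23.0° → (20.1041, -23.9422, 313.8000°)
go_straight(1.72): x += 1.72·cos θ, y += 1.72·sin θ → (21.2946, -25.1837, 313.8000°)
turn_left(44.0°): centre at ρ to the left, rotate +44.0° → (26.6386, -27.5853, 357.8000°)
turn_right(113.4°): centre at ρ to the right, rotate −113.4° → (33.3907, -38.7785, 244.4000°)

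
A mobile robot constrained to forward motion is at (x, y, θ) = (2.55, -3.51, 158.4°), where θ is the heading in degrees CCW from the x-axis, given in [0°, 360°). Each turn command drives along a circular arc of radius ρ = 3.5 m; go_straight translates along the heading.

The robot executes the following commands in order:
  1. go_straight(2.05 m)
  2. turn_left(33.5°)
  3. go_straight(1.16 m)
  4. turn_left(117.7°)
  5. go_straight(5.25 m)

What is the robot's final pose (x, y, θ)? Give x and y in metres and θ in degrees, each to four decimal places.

set_pose: (x, y, θ) = (2.5500, -3.5100, 158.4000°), ρ = 3.5
go_straight(2.05): x += 2.05·cos θ, y += 2.05·sin θ → (0.6440, -2.7553, 158.4000°)
turn_left(33.5°): centre at ρ to the left, rotate +33.5° → (-1.3662, -2.5848, 191.9000°)
go_straight(1.16): x += 1.16·cos θ, y += 1.16·sin θ → (-2.5013, -2.8240, 191.9000°)
turn_left(117.7°): centre at ρ to the left, rotate +117.7° → (-4.4763, -8.4797, 309.6000°)
go_straight(5.25): x += 5.25·cos θ, y += 5.25·sin θ → (-1.1299, -12.5249, 309.6000°)

(-1.1299, -12.5249, 309.6000°)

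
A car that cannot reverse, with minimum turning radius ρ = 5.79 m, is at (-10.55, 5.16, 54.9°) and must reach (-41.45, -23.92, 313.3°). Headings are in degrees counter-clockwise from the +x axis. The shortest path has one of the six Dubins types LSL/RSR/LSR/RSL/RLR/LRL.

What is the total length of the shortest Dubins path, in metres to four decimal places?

Let ψ = atan2(Δy, Δx) = atan2(-29.08, -30.90) = -136.7380° be the start→goal bearing.
Normalize: d = |goal − start| / ρ = 42.431785/5.79 = 7.328460, α = (θ_start − ψ) mod 360° = 191.6380° = 3.344714 rad, β = (θ_goal − ψ) mod 360° = 90.0380° = 1.571460 rad.
Common terms: sin α = -0.201728, cos α = -0.979442, sin β = 1.000000, cos β = -0.000664, cos(α−β) = -0.201078, d² = 53.706331. Work in radians in the unit-radius frame; every candidate has L = ρ·(t + p + q).
LSL: p² = 2 + d² − 2cos(α−β) + 2d(sin α − sin β) = 38.494860; p = √p² = 6.204423; φ = atan2(cos β − cos α, d + sin α − sin β) = 0.158417 rad; t = (φ − α) mod 2π = 3.096888 rad, q = (β − φ) mod 2π = 1.413043 rad → L = 5.79·(3.096888 + 6.204423 + 1.413043) = 5.79·10.714353 = 62.036106 m
RSR: p² = 2 + d² − 2cos(α−β) + 2d(sin β − sin α) = 73.722113; p = √p² = 8.586158; φ = atan2(cos α − cos β, d − sin α + sin β) = -0.114243 rad; t = (α − φ) mod 2π = 3.458958 rad, q = (φ − β) mod 2π = 4.597482 rad → L = 5.79·(3.458958 + 8.586158 + 4.597482) = 5.79·16.642598 = 96.360643 m
LSR: p² = d² − 2 + 2cos(α−β) + 2d(sin α + sin β) = 63.004383; p = √p² = 7.937530; φ = atan2(−cos α − cos β, d + sin α + sin β) − atan2(−2, p) = 0.366853 rad; t = (φ − α) mod 2π = 3.305323 rad, q = (φ − β) mod 2π = 5.078578 rad → L = 5.79·(3.305323 + 7.937530 + 5.078578) = 5.79·16.321432 = 94.501088 m
RSL: p² = d² − 2 + 2cos(α−β) − 2d(sin α + sin β) = 39.603967; p = √p² = 6.293168; φ = atan2(cos α + cos β, d − sin α − sin β) − atan2(2, p) = -0.456687 rad; t = (α − φ) mod 2π = 3.801401 rad, q = (β − φ) mod 2π = 2.028147 rad → L = 5.79·(3.801401 + 6.293168 + 2.028147) = 5.79·12.122716 = 70.190527 m
RLR: c = (6 − d² + 2cos(α−β) + 2d(sin α − sin β))/8 = -8.215264, |c| > 1 → infeasible
LRL: c = (6 − d² + 2cos(α−β) − 2d(sin α − sin β))/8 = -3.811857, |c| > 1 → infeasible
Shortest: LSL with L = 62.036106 m ≈ 62.0361 m

62.0361 m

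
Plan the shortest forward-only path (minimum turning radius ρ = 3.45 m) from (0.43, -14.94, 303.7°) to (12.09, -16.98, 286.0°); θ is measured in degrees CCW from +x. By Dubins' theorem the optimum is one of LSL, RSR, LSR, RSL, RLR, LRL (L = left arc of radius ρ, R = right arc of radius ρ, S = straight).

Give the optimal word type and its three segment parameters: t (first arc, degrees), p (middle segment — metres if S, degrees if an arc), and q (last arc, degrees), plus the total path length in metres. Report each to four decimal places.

Let ψ = atan2(Δy, Δx) = atan2(-2.04, 11.66) = -9.9239° be the start→goal bearing.
Normalize: d = |goal − start| / ρ = 11.837111/3.45 = 3.431047, α = (θ_start − ψ) mod 360° = 313.6239° = 5.473769 rad, β = (θ_goal − ψ) mod 360° = 295.9239° = 5.164846 rad.
Common terms: sin α = -0.723885, cos α = 0.689921, sin β = -0.899376, cos β = 0.437176, cos(α−β) = 0.952661, d² = 11.772081. Work in radians in the unit-radius frame; every candidate has L = ρ·(t + p + q).
LSL: p² = 2 + d² − 2cos(α−β) + 2d(sin α − sin β) = 13.070995; p = √p² = 3.615383; φ = atan2(cos β − cos α, d + sin α − sin β) = -0.069965 rad; t = (φ − α) mod 2π = 0.739451 rad, q = (β − φ) mod 2π = 5.234811 rad → L = 3.45·(0.739451 + 3.615383 + 5.234811) = 3.45·9.589645 = 33.084276 m
RSR: p² = 2 + d² − 2cos(α−β) + 2d(sin β − sin α) = 10.662522; p = √p² = 3.265352; φ = atan2(cos α − cos β, d − sin α + sin β) = 0.077479 rad; t = (α − φ) mod 2π = 5.396290 rad, q = (φ − β) mod 2π = 1.195819 rad → L = 3.45·(5.396290 + 3.265352 + 1.195819) = 3.45·9.857460 = 34.008238 m
LSR: p² = d² − 2 + 2cos(α−β) + 2d(sin α + sin β) = 0.538440; p = √p² = 0.733785; φ = atan2(−cos α − cos β, d + sin α + sin β) − atan2(−2, p) = 0.661655 rad; t = (φ − α) mod 2π = 1.471072 rad, q = (φ − β) mod 2π = 1.779995 rad → L = 3.45·(1.471072 + 0.733785 + 1.779995) = 3.45·3.984852 = 13.747738 m
RSL: p² = d² − 2 + 2cos(α−β) − 2d(sin α + sin β) = 22.816369; p = √p² = 4.776648; φ = atan2(cos α + cos β, d − sin α − sin β) − atan2(2, p) = -0.177118 rad; t = (α − φ) mod 2π = 5.650887 rad, q = (β − φ) mod 2π = 5.341964 rad → L = 3.45·(5.650887 + 4.776648 + 5.341964) = 3.45·15.769499 = 54.404771 m
RLR: c = (6 − d² + 2cos(α−β) + 2d(sin α − sin β))/8 = -0.332815; p = 2π − arccos c = 4.373102 rad; φ = atan2(cos α − cos β, d − sin α + sin β) = 0.077479 rad; t = (α − φ + p/2) mod 2π = 1.299655 rad, q = (α − β − t + p) mod 2π = 3.382370 rad → L = 3.45·(1.299655 + 4.373102 + 3.382370) = 3.45·9.055126 = 31.240186 m
LRL: c = (6 − d² + 2cos(α−β) − 2d(sin α − sin β))/8 = -0.633874; p = 2π − arccos c = 4.025837 rad; φ = atan2(cos β − cos α, d + sin α − sin β) = -0.069965 rad; t = (φ − α + p/2) mod 2π = 2.752369 rad, q = (β − α − t + p) mod 2π = 0.964544 rad → L = 3.45·(2.752369 + 4.025837 + 0.964544) = 3.45·7.742750 = 26.712487 m
Shortest: LSR with L = 13.747738 m ≈ 13.7477 m
Convert LSR to answer units (arcs ×180/π): t = 1.471072·180/π = 84.2862°, p = ρ·p = 3.45·0.733785 = 2.5316 m, q = 1.779995·180/π = 101.9862°, L = 13.7477 m.

LSR: t = 84.2862°, p = 2.5316 m, q = 101.9862°, L = 13.7477 m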